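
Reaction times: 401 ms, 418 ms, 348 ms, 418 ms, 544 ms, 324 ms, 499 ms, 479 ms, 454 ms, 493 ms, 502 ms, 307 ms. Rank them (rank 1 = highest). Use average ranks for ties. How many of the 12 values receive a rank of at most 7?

Sorted (descending): 544, 502, 499, 493, 479, 454, 418, 418, 401, 348, 324, 307
The 2 values of 418 occupy positions 7–8 → average rank (7+8)/2 = 7.5.
Ranks ≤ 7: {1, 2, 3, 4, 5, 6} → 6 values.

6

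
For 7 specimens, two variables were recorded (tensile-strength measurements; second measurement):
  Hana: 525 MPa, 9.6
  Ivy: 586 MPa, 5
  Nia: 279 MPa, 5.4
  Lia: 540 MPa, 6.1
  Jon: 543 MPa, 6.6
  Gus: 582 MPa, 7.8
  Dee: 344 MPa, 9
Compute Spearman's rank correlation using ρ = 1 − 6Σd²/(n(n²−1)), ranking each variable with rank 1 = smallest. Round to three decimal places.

Ranks of variable 1: 3, 7, 1, 4, 5, 6, 2
Ranks of variable 2: 7, 1, 2, 3, 4, 5, 6
d = r₁ − r₂: -4, 6, -1, 1, 1, 1, -4
d²: 16, 36, 1, 1, 1, 1, 16; Σd² = 72
ρ = 1 − 6·72/(7·48) = 1 − 432/336 = -0.286

-0.286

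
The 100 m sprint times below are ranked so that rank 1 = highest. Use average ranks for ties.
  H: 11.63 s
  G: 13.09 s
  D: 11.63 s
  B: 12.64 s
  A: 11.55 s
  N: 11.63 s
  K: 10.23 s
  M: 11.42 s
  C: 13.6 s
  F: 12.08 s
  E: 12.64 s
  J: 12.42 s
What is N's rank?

8

Sorted (descending): 13.6, 13.09, 12.64, 12.64, 12.42, 12.08, 11.63, 11.63, 11.63, 11.55, 11.42, 10.23
The 2 values of 12.64 occupy positions 3–4 → average rank (3+4)/2 = 3.5.
The 3 values of 11.63 occupy positions 7–9 → average rank 8.
N has value 11.63 s → rank 8.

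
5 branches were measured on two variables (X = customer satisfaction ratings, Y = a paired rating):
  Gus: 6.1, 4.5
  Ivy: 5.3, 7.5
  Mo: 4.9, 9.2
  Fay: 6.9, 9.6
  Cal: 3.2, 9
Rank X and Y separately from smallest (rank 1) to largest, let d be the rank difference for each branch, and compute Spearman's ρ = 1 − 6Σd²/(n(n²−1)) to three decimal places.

Ranks of variable 1: 4, 3, 2, 5, 1
Ranks of variable 2: 1, 2, 4, 5, 3
d = r₁ − r₂: 3, 1, -2, 0, -2
d²: 9, 1, 4, 0, 4; Σd² = 18
ρ = 1 − 6·18/(5·24) = 1 − 108/120 = 0.100

0.100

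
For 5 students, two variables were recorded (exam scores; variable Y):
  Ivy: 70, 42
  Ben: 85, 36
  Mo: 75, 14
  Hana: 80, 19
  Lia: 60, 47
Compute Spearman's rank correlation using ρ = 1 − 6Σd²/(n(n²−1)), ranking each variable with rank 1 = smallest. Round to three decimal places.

Ranks of variable 1: 2, 5, 3, 4, 1
Ranks of variable 2: 4, 3, 1, 2, 5
d = r₁ − r₂: -2, 2, 2, 2, -4
d²: 4, 4, 4, 4, 16; Σd² = 32
ρ = 1 − 6·32/(5·24) = 1 − 192/120 = -0.600

-0.600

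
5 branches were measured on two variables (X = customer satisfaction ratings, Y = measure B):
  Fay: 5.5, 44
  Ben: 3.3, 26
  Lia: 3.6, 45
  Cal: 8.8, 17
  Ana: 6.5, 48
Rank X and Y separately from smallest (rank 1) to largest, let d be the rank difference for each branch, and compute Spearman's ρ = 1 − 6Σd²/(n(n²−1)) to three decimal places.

-0.100

Ranks of variable 1: 3, 1, 2, 5, 4
Ranks of variable 2: 3, 2, 4, 1, 5
d = r₁ − r₂: 0, -1, -2, 4, -1
d²: 0, 1, 4, 16, 1; Σd² = 22
ρ = 1 − 6·22/(5·24) = 1 − 132/120 = -0.100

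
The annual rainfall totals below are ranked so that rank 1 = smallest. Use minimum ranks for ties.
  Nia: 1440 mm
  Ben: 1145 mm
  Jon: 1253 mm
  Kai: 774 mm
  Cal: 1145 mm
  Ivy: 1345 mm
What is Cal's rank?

2

Sorted (ascending): 774, 1145, 1145, 1253, 1345, 1440
The 2 values of 1145 occupy positions 2–3 → each gets rank 2.
Cal has value 1145 mm → rank 2.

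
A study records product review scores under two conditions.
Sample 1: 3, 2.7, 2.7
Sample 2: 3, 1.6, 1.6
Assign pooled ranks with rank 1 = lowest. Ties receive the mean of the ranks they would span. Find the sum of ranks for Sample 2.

Sorted (ascending): 1.6, 1.6, 2.7, 2.7, 3, 3
The 2 values of 1.6 occupy positions 1–2 → average rank (1+2)/2 = 1.5.
The 2 values of 2.7 occupy positions 3–4 → average rank (3+4)/2 = 3.5.
The 2 values of 3 occupy positions 5–6 → average rank (5+6)/2 = 5.5.
Sample 2 values → pooled ranks: 3→5.5, 1.6→1.5, 1.6→1.5
Rank sum = 5.5 + 1.5 + 1.5 = 8.5

8.5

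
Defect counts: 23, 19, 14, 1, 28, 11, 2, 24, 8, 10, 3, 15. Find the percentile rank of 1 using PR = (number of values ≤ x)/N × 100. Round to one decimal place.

8.3

N = 12.
Strictly below 1: 0. Equal to 1: 1.
PR = 1/12 × 100 = 8.3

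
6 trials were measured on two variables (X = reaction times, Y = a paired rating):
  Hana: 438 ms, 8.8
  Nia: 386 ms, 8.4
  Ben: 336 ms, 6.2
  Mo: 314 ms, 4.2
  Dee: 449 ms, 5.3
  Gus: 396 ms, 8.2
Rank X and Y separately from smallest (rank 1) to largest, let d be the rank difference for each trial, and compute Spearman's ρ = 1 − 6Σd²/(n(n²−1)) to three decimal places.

0.371

Ranks of variable 1: 5, 3, 2, 1, 6, 4
Ranks of variable 2: 6, 5, 3, 1, 2, 4
d = r₁ − r₂: -1, -2, -1, 0, 4, 0
d²: 1, 4, 1, 0, 16, 0; Σd² = 22
ρ = 1 − 6·22/(6·35) = 1 − 132/210 = 0.371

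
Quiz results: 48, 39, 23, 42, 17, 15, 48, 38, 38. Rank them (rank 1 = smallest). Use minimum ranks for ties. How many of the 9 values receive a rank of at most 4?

5

Sorted (ascending): 15, 17, 23, 38, 38, 39, 42, 48, 48
The 2 values of 38 occupy positions 4–5 → each gets rank 4.
The 2 values of 48 occupy positions 8–9 → each gets rank 8.
Ranks ≤ 4: {1, 2, 3, 4, 4} → 5 values.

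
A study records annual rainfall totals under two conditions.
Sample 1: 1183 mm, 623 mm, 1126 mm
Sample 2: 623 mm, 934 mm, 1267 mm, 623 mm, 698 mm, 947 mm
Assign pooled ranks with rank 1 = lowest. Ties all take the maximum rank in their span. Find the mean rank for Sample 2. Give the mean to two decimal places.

Sorted (ascending): 623, 623, 623, 698, 934, 947, 1126, 1183, 1267
The 3 values of 623 occupy positions 1–3 → each gets rank 3.
Sample 2 values → pooled ranks: 623→3, 934→5, 1267→9, 623→3, 698→4, 947→6
Mean rank = (3 + 5 + 9 + 3 + 4 + 6) / 6 = 5.00

5.00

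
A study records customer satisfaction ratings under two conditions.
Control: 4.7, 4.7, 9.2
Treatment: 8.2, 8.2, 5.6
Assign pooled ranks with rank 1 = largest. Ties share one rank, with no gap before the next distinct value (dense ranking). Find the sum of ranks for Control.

9

Sorted (descending): 9.2, 8.2, 8.2, 5.6, 4.7, 4.7
The 2 values of 8.2 share dense rank 2.
The 2 values of 4.7 share dense rank 4.
Remaining distinct values take the next consecutive integers.
Control values → pooled ranks: 4.7→4, 4.7→4, 9.2→1
Rank sum = 4 + 4 + 1 = 9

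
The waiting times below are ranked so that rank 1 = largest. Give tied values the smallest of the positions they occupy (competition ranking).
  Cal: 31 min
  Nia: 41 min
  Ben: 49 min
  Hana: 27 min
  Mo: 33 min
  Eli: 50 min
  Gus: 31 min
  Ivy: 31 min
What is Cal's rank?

Sorted (descending): 50, 49, 41, 33, 31, 31, 31, 27
The 3 values of 31 occupy positions 5–7 → each gets rank 5.
Cal has value 31 min → rank 5.

5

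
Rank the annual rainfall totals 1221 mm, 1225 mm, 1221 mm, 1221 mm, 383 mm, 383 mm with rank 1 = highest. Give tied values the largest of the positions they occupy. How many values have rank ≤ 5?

Sorted (descending): 1225, 1221, 1221, 1221, 383, 383
The 3 values of 1221 occupy positions 2–4 → each gets rank 4.
The 2 values of 383 occupy positions 5–6 → each gets rank 6.
Ranks ≤ 5: {1, 4, 4, 4} → 4 values.

4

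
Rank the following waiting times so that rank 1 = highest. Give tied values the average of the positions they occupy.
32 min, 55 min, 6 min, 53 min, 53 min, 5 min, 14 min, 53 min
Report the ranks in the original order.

5, 1, 7, 3, 3, 8, 6, 3

Sorted (descending): 55, 53, 53, 53, 32, 14, 6, 5
The 3 values of 53 occupy positions 2–4 → average rank 3.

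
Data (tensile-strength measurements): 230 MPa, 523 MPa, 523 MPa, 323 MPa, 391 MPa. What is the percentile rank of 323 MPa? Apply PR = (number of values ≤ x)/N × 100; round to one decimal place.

N = 5.
Strictly below 323: 1. Equal to 323: 1.
PR = 2/5 × 100 = 40.0

40.0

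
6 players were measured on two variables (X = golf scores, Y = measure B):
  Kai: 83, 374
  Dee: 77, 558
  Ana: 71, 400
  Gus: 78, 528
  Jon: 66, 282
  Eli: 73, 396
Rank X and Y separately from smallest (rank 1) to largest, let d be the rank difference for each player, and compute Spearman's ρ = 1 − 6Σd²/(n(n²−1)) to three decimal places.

0.314

Ranks of variable 1: 6, 4, 2, 5, 1, 3
Ranks of variable 2: 2, 6, 4, 5, 1, 3
d = r₁ − r₂: 4, -2, -2, 0, 0, 0
d²: 16, 4, 4, 0, 0, 0; Σd² = 24
ρ = 1 − 6·24/(6·35) = 1 − 144/210 = 0.314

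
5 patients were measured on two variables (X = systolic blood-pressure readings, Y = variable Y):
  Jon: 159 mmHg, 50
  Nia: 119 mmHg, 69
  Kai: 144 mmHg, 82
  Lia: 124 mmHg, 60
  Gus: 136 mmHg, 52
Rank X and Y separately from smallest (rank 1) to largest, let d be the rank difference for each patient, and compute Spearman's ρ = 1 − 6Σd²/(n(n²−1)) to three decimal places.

Ranks of variable 1: 5, 1, 4, 2, 3
Ranks of variable 2: 1, 4, 5, 3, 2
d = r₁ − r₂: 4, -3, -1, -1, 1
d²: 16, 9, 1, 1, 1; Σd² = 28
ρ = 1 − 6·28/(5·24) = 1 − 168/120 = -0.400

-0.400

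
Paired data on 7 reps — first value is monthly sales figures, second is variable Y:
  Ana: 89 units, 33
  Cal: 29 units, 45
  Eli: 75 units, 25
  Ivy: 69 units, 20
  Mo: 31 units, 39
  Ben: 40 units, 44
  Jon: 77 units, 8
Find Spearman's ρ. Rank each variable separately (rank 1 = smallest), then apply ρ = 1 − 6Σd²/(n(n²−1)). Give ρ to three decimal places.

Ranks of variable 1: 7, 1, 5, 4, 2, 3, 6
Ranks of variable 2: 4, 7, 3, 2, 5, 6, 1
d = r₁ − r₂: 3, -6, 2, 2, -3, -3, 5
d²: 9, 36, 4, 4, 9, 9, 25; Σd² = 96
ρ = 1 − 6·96/(7·48) = 1 − 576/336 = -0.714

-0.714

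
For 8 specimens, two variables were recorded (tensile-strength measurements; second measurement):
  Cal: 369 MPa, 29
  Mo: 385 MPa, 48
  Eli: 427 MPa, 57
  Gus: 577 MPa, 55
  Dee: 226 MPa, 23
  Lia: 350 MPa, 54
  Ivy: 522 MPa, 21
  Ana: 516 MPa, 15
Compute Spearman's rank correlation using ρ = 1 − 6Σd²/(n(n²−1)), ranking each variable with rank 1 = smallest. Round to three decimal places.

Ranks of variable 1: 3, 4, 5, 8, 1, 2, 7, 6
Ranks of variable 2: 4, 5, 8, 7, 3, 6, 2, 1
d = r₁ − r₂: -1, -1, -3, 1, -2, -4, 5, 5
d²: 1, 1, 9, 1, 4, 16, 25, 25; Σd² = 82
ρ = 1 − 6·82/(8·63) = 1 − 492/504 = 0.024

0.024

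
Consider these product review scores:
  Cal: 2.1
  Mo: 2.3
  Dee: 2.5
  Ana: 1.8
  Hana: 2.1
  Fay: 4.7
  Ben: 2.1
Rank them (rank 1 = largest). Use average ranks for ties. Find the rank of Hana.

Sorted (descending): 4.7, 2.5, 2.3, 2.1, 2.1, 2.1, 1.8
The 3 values of 2.1 occupy positions 4–6 → average rank 5.
Hana has value 2.1 → rank 5.

5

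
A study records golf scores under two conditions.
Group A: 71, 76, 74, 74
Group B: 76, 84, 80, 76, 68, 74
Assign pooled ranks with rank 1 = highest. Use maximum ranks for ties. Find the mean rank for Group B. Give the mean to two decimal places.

5.17

Sorted (descending): 84, 80, 76, 76, 76, 74, 74, 74, 71, 68
The 3 values of 76 occupy positions 3–5 → each gets rank 5.
The 3 values of 74 occupy positions 6–8 → each gets rank 8.
Group B values → pooled ranks: 76→5, 84→1, 80→2, 76→5, 68→10, 74→8
Mean rank = (5 + 1 + 2 + 5 + 10 + 8) / 6 = 5.17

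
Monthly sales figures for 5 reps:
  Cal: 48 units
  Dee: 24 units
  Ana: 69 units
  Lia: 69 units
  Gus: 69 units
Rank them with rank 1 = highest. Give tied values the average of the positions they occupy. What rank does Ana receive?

2

Sorted (descending): 69, 69, 69, 48, 24
The 3 values of 69 occupy positions 1–3 → average rank 2.
Ana has value 69 units → rank 2.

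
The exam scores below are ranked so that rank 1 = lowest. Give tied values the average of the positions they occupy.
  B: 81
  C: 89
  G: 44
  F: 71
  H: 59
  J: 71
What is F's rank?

Sorted (ascending): 44, 59, 71, 71, 81, 89
The 2 values of 71 occupy positions 3–4 → average rank (3+4)/2 = 3.5.
F has value 71 → rank 3.5.

3.5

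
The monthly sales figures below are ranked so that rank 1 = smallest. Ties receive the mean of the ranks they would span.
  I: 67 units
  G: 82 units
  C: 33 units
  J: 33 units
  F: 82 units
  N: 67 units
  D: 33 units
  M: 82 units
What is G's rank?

7

Sorted (ascending): 33, 33, 33, 67, 67, 82, 82, 82
The 3 values of 33 occupy positions 1–3 → average rank 2.
The 2 values of 67 occupy positions 4–5 → average rank (4+5)/2 = 4.5.
The 3 values of 82 occupy positions 6–8 → average rank 7.
G has value 82 units → rank 7.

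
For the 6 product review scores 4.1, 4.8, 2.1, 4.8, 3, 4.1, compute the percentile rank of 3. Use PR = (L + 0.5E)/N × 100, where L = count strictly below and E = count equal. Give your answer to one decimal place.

25.0

N = 6.
Strictly below 3: 1. Equal to 3: 1.
PR = (1 + 0.5·1)/6 × 100 = 25.0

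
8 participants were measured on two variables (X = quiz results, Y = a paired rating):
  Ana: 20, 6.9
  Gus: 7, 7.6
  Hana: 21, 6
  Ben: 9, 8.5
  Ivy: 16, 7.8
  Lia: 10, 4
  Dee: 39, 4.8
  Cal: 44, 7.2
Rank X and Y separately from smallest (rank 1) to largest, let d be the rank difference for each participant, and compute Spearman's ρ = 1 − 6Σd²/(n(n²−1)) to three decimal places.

-0.405

Ranks of variable 1: 5, 1, 6, 2, 4, 3, 7, 8
Ranks of variable 2: 4, 6, 3, 8, 7, 1, 2, 5
d = r₁ − r₂: 1, -5, 3, -6, -3, 2, 5, 3
d²: 1, 25, 9, 36, 9, 4, 25, 9; Σd² = 118
ρ = 1 − 6·118/(8·63) = 1 − 708/504 = -0.405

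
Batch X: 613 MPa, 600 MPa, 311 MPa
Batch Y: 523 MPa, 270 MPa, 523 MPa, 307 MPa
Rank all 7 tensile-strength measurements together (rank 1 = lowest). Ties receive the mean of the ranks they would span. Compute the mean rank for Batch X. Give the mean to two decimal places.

5.33

Sorted (ascending): 270, 307, 311, 523, 523, 600, 613
The 2 values of 523 occupy positions 4–5 → average rank (4+5)/2 = 4.5.
Batch X values → pooled ranks: 613→7, 600→6, 311→3
Mean rank = (7 + 6 + 3) / 3 = 5.33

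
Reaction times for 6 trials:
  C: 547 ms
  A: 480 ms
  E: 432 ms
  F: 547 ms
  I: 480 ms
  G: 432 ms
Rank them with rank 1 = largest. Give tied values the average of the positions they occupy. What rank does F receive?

Sorted (descending): 547, 547, 480, 480, 432, 432
The 2 values of 547 occupy positions 1–2 → average rank (1+2)/2 = 1.5.
The 2 values of 480 occupy positions 3–4 → average rank (3+4)/2 = 3.5.
The 2 values of 432 occupy positions 5–6 → average rank (5+6)/2 = 5.5.
F has value 547 ms → rank 1.5.

1.5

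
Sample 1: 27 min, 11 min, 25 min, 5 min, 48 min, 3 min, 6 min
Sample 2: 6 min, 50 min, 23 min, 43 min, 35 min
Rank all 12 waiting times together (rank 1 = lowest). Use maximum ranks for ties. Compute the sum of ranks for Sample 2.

41

Sorted (ascending): 3, 5, 6, 6, 11, 23, 25, 27, 35, 43, 48, 50
The 2 values of 6 occupy positions 3–4 → each gets rank 4.
Sample 2 values → pooled ranks: 6→4, 50→12, 23→6, 43→10, 35→9
Rank sum = 4 + 12 + 6 + 10 + 9 = 41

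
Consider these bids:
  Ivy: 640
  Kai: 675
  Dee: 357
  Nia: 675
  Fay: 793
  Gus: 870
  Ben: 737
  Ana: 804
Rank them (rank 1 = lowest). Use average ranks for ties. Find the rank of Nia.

Sorted (ascending): 357, 640, 675, 675, 737, 793, 804, 870
The 2 values of 675 occupy positions 3–4 → average rank (3+4)/2 = 3.5.
Nia has value 675 → rank 3.5.

3.5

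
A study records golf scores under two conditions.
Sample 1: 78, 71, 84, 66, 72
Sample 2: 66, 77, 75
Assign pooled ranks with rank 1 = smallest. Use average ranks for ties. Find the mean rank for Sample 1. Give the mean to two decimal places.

Sorted (ascending): 66, 66, 71, 72, 75, 77, 78, 84
The 2 values of 66 occupy positions 1–2 → average rank (1+2)/2 = 1.5.
Sample 1 values → pooled ranks: 78→7, 71→3, 84→8, 66→1.5, 72→4
Mean rank = (7 + 3 + 8 + 1.5 + 4) / 5 = 4.70

4.70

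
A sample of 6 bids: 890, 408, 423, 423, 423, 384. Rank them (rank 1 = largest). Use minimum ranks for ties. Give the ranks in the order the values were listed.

1, 5, 2, 2, 2, 6

Sorted (descending): 890, 423, 423, 423, 408, 384
The 3 values of 423 occupy positions 2–4 → each gets rank 2.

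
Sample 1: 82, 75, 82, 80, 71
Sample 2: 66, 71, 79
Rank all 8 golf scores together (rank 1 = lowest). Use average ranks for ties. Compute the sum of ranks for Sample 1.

Sorted (ascending): 66, 71, 71, 75, 79, 80, 82, 82
The 2 values of 71 occupy positions 2–3 → average rank (2+3)/2 = 2.5.
The 2 values of 82 occupy positions 7–8 → average rank (7+8)/2 = 7.5.
Sample 1 values → pooled ranks: 82→7.5, 75→4, 82→7.5, 80→6, 71→2.5
Rank sum = 7.5 + 4 + 7.5 + 6 + 2.5 = 27.5

27.5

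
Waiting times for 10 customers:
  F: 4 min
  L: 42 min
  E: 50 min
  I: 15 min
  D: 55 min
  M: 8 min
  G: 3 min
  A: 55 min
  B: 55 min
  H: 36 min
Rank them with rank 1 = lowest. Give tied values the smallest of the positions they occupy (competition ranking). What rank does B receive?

8

Sorted (ascending): 3, 4, 8, 15, 36, 42, 50, 55, 55, 55
The 3 values of 55 occupy positions 8–10 → each gets rank 8.
B has value 55 min → rank 8.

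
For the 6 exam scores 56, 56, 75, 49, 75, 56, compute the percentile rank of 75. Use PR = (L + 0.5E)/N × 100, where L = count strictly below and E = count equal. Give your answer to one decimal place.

N = 6.
Strictly below 75: 4. Equal to 75: 2.
PR = (4 + 0.5·2)/6 × 100 = 83.3

83.3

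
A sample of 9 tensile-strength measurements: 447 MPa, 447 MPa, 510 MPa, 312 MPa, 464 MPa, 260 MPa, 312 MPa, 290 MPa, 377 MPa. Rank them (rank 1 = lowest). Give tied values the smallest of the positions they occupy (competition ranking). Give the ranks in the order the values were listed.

Sorted (ascending): 260, 290, 312, 312, 377, 447, 447, 464, 510
The 2 values of 312 occupy positions 3–4 → each gets rank 3.
The 2 values of 447 occupy positions 6–7 → each gets rank 6.

6, 6, 9, 3, 8, 1, 3, 2, 5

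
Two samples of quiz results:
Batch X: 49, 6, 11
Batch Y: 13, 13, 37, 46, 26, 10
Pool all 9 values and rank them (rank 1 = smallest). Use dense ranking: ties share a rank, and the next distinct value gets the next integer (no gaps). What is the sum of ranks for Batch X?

Sorted (ascending): 6, 10, 11, 13, 13, 26, 37, 46, 49
The 2 values of 13 share dense rank 4.
Remaining distinct values take the next consecutive integers.
Batch X values → pooled ranks: 49→8, 6→1, 11→3
Rank sum = 8 + 1 + 3 = 12

12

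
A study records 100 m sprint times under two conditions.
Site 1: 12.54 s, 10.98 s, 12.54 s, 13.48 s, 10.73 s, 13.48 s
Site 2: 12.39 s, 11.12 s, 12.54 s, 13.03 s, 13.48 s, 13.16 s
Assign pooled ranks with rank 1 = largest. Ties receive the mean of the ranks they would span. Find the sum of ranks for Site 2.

37

Sorted (descending): 13.48, 13.48, 13.48, 13.16, 13.03, 12.54, 12.54, 12.54, 12.39, 11.12, 10.98, 10.73
The 3 values of 13.48 occupy positions 1–3 → average rank 2.
The 3 values of 12.54 occupy positions 6–8 → average rank 7.
Site 2 values → pooled ranks: 12.39→9, 11.12→10, 12.54→7, 13.03→5, 13.48→2, 13.16→4
Rank sum = 9 + 10 + 7 + 5 + 2 + 4 = 37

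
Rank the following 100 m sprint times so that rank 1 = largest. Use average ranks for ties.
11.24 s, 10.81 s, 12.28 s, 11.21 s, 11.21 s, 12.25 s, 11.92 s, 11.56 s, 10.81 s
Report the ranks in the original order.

Sorted (descending): 12.28, 12.25, 11.92, 11.56, 11.24, 11.21, 11.21, 10.81, 10.81
The 2 values of 11.21 occupy positions 6–7 → average rank (6+7)/2 = 6.5.
The 2 values of 10.81 occupy positions 8–9 → average rank (8+9)/2 = 8.5.

5, 8.5, 1, 6.5, 6.5, 2, 3, 4, 8.5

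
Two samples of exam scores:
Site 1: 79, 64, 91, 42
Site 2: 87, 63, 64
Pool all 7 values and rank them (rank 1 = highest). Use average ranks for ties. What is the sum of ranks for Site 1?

Sorted (descending): 91, 87, 79, 64, 64, 63, 42
The 2 values of 64 occupy positions 4–5 → average rank (4+5)/2 = 4.5.
Site 1 values → pooled ranks: 79→3, 64→4.5, 91→1, 42→7
Rank sum = 3 + 4.5 + 1 + 7 = 15.5

15.5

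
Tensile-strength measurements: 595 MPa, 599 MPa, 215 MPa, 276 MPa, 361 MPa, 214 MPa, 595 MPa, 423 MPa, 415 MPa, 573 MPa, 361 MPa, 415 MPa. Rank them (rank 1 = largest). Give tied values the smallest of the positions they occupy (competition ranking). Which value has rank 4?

573

Sorted (descending): 599, 595, 595, 573, 423, 415, 415, 361, 361, 276, 215, 214
The 2 values of 595 occupy positions 2–3 → each gets rank 2.
The 2 values of 415 occupy positions 6–7 → each gets rank 6.
The 2 values of 361 occupy positions 8–9 → each gets rank 8.
Rank 4 → value 573.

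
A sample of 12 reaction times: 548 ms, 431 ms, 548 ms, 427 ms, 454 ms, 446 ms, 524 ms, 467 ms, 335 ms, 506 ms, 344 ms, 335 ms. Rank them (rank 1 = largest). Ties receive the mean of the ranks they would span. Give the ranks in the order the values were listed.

1.5, 8, 1.5, 9, 6, 7, 3, 5, 11.5, 4, 10, 11.5

Sorted (descending): 548, 548, 524, 506, 467, 454, 446, 431, 427, 344, 335, 335
The 2 values of 548 occupy positions 1–2 → average rank (1+2)/2 = 1.5.
The 2 values of 335 occupy positions 11–12 → average rank (11+12)/2 = 11.5.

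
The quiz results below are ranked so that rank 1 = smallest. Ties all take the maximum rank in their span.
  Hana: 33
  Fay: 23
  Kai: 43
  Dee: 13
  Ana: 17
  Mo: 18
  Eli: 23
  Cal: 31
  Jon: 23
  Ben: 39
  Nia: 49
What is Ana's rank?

2

Sorted (ascending): 13, 17, 18, 23, 23, 23, 31, 33, 39, 43, 49
The 3 values of 23 occupy positions 4–6 → each gets rank 6.
Ana has value 17 → rank 2.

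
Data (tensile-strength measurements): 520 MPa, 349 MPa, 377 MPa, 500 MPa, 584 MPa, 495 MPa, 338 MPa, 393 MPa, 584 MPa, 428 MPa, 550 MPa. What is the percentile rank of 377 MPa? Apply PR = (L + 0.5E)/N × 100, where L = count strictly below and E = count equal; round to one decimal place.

22.7

N = 11.
Strictly below 377: 2. Equal to 377: 1.
PR = (2 + 0.5·1)/11 × 100 = 22.7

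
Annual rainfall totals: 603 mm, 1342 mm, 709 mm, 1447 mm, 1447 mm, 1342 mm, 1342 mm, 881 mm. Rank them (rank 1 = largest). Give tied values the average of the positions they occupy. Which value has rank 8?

Sorted (descending): 1447, 1447, 1342, 1342, 1342, 881, 709, 603
The 2 values of 1447 occupy positions 1–2 → average rank (1+2)/2 = 1.5.
The 3 values of 1342 occupy positions 3–5 → average rank 4.
Rank 8 → value 603.

603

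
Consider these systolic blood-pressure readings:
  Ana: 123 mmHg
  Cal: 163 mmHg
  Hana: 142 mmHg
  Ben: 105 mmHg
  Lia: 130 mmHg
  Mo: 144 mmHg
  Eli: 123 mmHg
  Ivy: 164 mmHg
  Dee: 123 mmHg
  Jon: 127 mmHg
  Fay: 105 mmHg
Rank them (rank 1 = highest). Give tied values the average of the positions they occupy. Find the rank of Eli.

8

Sorted (descending): 164, 163, 144, 142, 130, 127, 123, 123, 123, 105, 105
The 3 values of 123 occupy positions 7–9 → average rank 8.
The 2 values of 105 occupy positions 10–11 → average rank (10+11)/2 = 10.5.
Eli has value 123 mmHg → rank 8.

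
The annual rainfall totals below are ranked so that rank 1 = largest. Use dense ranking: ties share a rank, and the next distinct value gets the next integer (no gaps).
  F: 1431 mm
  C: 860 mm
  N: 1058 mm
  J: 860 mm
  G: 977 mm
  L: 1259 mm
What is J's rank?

5

Sorted (descending): 1431, 1259, 1058, 977, 860, 860
The 2 values of 860 share dense rank 5.
Remaining distinct values take the next consecutive integers.
J has value 860 mm → rank 5.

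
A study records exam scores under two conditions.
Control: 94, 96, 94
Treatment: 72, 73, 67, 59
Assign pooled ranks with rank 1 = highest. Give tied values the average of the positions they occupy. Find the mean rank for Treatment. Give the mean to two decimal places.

5.50

Sorted (descending): 96, 94, 94, 73, 72, 67, 59
The 2 values of 94 occupy positions 2–3 → average rank (2+3)/2 = 2.5.
Treatment values → pooled ranks: 72→5, 73→4, 67→6, 59→7
Mean rank = (5 + 4 + 6 + 7) / 4 = 5.50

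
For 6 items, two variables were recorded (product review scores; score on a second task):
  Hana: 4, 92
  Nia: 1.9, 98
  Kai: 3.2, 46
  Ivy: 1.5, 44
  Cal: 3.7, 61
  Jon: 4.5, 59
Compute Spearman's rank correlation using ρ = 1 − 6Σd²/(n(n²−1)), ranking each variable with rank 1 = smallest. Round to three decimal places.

0.257

Ranks of variable 1: 5, 2, 3, 1, 4, 6
Ranks of variable 2: 5, 6, 2, 1, 4, 3
d = r₁ − r₂: 0, -4, 1, 0, 0, 3
d²: 0, 16, 1, 0, 0, 9; Σd² = 26
ρ = 1 − 6·26/(6·35) = 1 − 156/210 = 0.257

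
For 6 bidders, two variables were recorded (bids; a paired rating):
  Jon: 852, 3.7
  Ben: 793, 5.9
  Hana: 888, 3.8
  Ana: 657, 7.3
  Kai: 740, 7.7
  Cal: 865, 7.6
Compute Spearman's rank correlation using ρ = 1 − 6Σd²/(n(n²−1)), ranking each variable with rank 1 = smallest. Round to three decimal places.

-0.429

Ranks of variable 1: 4, 3, 6, 1, 2, 5
Ranks of variable 2: 1, 3, 2, 4, 6, 5
d = r₁ − r₂: 3, 0, 4, -3, -4, 0
d²: 9, 0, 16, 9, 16, 0; Σd² = 50
ρ = 1 − 6·50/(6·35) = 1 − 300/210 = -0.429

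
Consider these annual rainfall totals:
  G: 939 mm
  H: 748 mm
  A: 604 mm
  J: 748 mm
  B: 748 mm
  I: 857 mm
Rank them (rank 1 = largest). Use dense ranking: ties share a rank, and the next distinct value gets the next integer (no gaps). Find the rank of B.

3

Sorted (descending): 939, 857, 748, 748, 748, 604
The 3 values of 748 share dense rank 3.
Remaining distinct values take the next consecutive integers.
B has value 748 mm → rank 3.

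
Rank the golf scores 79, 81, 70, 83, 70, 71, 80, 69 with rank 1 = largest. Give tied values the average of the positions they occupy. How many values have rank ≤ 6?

5

Sorted (descending): 83, 81, 80, 79, 71, 70, 70, 69
The 2 values of 70 occupy positions 6–7 → average rank (6+7)/2 = 6.5.
Ranks ≤ 6: {1, 2, 3, 4, 5} → 5 values.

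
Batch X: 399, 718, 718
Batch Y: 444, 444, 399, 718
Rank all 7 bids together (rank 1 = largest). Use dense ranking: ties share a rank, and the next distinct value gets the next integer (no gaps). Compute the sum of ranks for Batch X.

5

Sorted (descending): 718, 718, 718, 444, 444, 399, 399
The 3 values of 718 share dense rank 1.
The 2 values of 444 share dense rank 2.
The 2 values of 399 share dense rank 3.
Batch X values → pooled ranks: 399→3, 718→1, 718→1
Rank sum = 3 + 1 + 1 = 5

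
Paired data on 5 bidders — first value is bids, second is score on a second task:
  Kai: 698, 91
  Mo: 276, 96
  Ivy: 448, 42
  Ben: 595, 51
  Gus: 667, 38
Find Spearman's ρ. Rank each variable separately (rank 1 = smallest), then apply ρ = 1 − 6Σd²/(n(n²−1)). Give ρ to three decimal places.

-0.300

Ranks of variable 1: 5, 1, 2, 3, 4
Ranks of variable 2: 4, 5, 2, 3, 1
d = r₁ − r₂: 1, -4, 0, 0, 3
d²: 1, 16, 0, 0, 9; Σd² = 26
ρ = 1 − 6·26/(5·24) = 1 − 156/120 = -0.300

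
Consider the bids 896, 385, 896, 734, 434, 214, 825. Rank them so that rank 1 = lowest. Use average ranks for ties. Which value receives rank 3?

Sorted (ascending): 214, 385, 434, 734, 825, 896, 896
The 2 values of 896 occupy positions 6–7 → average rank (6+7)/2 = 6.5.
Rank 3 → value 434.

434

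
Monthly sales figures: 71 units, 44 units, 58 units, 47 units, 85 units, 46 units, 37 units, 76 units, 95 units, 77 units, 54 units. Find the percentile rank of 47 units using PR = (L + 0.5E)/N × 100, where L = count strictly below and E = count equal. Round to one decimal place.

31.8

N = 11.
Strictly below 47: 3. Equal to 47: 1.
PR = (3 + 0.5·1)/11 × 100 = 31.8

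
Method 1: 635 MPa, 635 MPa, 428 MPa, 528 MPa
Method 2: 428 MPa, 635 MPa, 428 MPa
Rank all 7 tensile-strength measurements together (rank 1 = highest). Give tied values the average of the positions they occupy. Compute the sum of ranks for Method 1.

Sorted (descending): 635, 635, 635, 528, 428, 428, 428
The 3 values of 635 occupy positions 1–3 → average rank 2.
The 3 values of 428 occupy positions 5–7 → average rank 6.
Method 1 values → pooled ranks: 635→2, 635→2, 428→6, 528→4
Rank sum = 2 + 2 + 6 + 4 = 14

14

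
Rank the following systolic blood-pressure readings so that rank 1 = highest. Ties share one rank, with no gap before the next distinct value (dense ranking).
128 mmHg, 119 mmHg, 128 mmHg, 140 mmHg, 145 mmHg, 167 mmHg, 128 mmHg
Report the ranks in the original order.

4, 5, 4, 3, 2, 1, 4

Sorted (descending): 167, 145, 140, 128, 128, 128, 119
The 3 values of 128 share dense rank 4.
Remaining distinct values take the next consecutive integers.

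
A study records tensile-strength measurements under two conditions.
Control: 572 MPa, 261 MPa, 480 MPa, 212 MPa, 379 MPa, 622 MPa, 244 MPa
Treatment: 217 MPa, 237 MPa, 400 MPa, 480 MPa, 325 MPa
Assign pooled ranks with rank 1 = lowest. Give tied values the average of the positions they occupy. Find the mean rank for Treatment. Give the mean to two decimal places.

Sorted (ascending): 212, 217, 237, 244, 261, 325, 379, 400, 480, 480, 572, 622
The 2 values of 480 occupy positions 9–10 → average rank (9+10)/2 = 9.5.
Treatment values → pooled ranks: 217→2, 237→3, 400→8, 480→9.5, 325→6
Mean rank = (2 + 3 + 8 + 9.5 + 6) / 5 = 5.70

5.70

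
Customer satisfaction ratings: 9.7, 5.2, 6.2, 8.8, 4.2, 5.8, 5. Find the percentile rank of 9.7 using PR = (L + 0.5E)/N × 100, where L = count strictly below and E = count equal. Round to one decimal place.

N = 7.
Strictly below 9.7: 6. Equal to 9.7: 1.
PR = (6 + 0.5·1)/7 × 100 = 92.9

92.9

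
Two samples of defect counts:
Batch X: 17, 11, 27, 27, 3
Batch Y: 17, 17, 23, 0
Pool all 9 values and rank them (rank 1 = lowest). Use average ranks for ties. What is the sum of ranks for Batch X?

27

Sorted (ascending): 0, 3, 11, 17, 17, 17, 23, 27, 27
The 3 values of 17 occupy positions 4–6 → average rank 5.
The 2 values of 27 occupy positions 8–9 → average rank (8+9)/2 = 8.5.
Batch X values → pooled ranks: 17→5, 11→3, 27→8.5, 27→8.5, 3→2
Rank sum = 5 + 3 + 8.5 + 8.5 + 2 = 27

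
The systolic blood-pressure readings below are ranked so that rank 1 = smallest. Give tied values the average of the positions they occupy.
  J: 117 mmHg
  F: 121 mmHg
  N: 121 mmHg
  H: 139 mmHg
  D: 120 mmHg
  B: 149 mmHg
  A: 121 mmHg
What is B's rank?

Sorted (ascending): 117, 120, 121, 121, 121, 139, 149
The 3 values of 121 occupy positions 3–5 → average rank 4.
B has value 149 mmHg → rank 7.

7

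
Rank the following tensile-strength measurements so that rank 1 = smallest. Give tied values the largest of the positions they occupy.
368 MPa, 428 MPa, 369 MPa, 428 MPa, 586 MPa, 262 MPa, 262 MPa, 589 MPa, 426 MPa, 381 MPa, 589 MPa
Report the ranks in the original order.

Sorted (ascending): 262, 262, 368, 369, 381, 426, 428, 428, 586, 589, 589
The 2 values of 262 occupy positions 1–2 → each gets rank 2.
The 2 values of 428 occupy positions 7–8 → each gets rank 8.
The 2 values of 589 occupy positions 10–11 → each gets rank 11.

3, 8, 4, 8, 9, 2, 2, 11, 6, 5, 11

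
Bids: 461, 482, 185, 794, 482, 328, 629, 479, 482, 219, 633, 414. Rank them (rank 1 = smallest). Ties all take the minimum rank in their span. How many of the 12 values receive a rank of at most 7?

Sorted (ascending): 185, 219, 328, 414, 461, 479, 482, 482, 482, 629, 633, 794
The 3 values of 482 occupy positions 7–9 → each gets rank 7.
Ranks ≤ 7: {1, 2, 3, 4, 5, 6, 7, 7, 7} → 9 values.

9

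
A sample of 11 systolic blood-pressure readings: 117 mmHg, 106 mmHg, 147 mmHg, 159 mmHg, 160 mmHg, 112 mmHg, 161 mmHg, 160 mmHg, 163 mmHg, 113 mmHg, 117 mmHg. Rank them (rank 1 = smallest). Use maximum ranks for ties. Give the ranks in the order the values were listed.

Sorted (ascending): 106, 112, 113, 117, 117, 147, 159, 160, 160, 161, 163
The 2 values of 117 occupy positions 4–5 → each gets rank 5.
The 2 values of 160 occupy positions 8–9 → each gets rank 9.

5, 1, 6, 7, 9, 2, 10, 9, 11, 3, 5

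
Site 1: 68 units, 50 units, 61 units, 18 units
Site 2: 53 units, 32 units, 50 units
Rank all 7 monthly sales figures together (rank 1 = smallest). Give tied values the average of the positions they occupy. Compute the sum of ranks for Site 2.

10.5

Sorted (ascending): 18, 32, 50, 50, 53, 61, 68
The 2 values of 50 occupy positions 3–4 → average rank (3+4)/2 = 3.5.
Site 2 values → pooled ranks: 53→5, 32→2, 50→3.5
Rank sum = 5 + 2 + 3.5 = 10.5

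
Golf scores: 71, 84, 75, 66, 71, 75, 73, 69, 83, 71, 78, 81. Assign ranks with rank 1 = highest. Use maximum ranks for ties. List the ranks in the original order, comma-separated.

Sorted (descending): 84, 83, 81, 78, 75, 75, 73, 71, 71, 71, 69, 66
The 2 values of 75 occupy positions 5–6 → each gets rank 6.
The 3 values of 71 occupy positions 8–10 → each gets rank 10.

10, 1, 6, 12, 10, 6, 7, 11, 2, 10, 4, 3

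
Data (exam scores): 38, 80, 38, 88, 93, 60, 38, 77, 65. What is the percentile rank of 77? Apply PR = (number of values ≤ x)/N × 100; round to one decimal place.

N = 9.
Strictly below 77: 5. Equal to 77: 1.
PR = 6/9 × 100 = 66.7

66.7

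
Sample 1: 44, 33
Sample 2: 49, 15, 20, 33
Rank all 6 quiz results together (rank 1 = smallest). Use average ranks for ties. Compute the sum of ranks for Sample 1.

8.5

Sorted (ascending): 15, 20, 33, 33, 44, 49
The 2 values of 33 occupy positions 3–4 → average rank (3+4)/2 = 3.5.
Sample 1 values → pooled ranks: 44→5, 33→3.5
Rank sum = 5 + 3.5 = 8.5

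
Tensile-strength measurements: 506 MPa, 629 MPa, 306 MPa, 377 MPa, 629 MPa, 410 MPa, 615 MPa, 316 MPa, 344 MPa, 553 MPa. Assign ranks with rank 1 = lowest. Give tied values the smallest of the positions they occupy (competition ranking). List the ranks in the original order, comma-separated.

Sorted (ascending): 306, 316, 344, 377, 410, 506, 553, 615, 629, 629
The 2 values of 629 occupy positions 9–10 → each gets rank 9.

6, 9, 1, 4, 9, 5, 8, 2, 3, 7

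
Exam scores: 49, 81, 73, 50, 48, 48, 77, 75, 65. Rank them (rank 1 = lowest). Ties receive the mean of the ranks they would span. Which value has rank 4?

Sorted (ascending): 48, 48, 49, 50, 65, 73, 75, 77, 81
The 2 values of 48 occupy positions 1–2 → average rank (1+2)/2 = 1.5.
Rank 4 → value 50.

50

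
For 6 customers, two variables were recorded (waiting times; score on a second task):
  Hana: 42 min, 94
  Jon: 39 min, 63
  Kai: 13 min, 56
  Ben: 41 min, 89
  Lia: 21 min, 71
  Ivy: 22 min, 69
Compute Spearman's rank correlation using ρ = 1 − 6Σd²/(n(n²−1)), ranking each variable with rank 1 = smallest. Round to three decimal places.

Ranks of variable 1: 6, 4, 1, 5, 2, 3
Ranks of variable 2: 6, 2, 1, 5, 4, 3
d = r₁ − r₂: 0, 2, 0, 0, -2, 0
d²: 0, 4, 0, 0, 4, 0; Σd² = 8
ρ = 1 − 6·8/(6·35) = 1 − 48/210 = 0.771

0.771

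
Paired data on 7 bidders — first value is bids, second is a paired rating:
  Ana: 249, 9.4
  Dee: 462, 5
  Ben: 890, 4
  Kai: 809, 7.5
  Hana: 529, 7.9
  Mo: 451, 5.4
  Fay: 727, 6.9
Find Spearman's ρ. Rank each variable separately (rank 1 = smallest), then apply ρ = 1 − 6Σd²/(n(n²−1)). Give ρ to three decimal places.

-0.429

Ranks of variable 1: 1, 3, 7, 6, 4, 2, 5
Ranks of variable 2: 7, 2, 1, 5, 6, 3, 4
d = r₁ − r₂: -6, 1, 6, 1, -2, -1, 1
d²: 36, 1, 36, 1, 4, 1, 1; Σd² = 80
ρ = 1 − 6·80/(7·48) = 1 − 480/336 = -0.429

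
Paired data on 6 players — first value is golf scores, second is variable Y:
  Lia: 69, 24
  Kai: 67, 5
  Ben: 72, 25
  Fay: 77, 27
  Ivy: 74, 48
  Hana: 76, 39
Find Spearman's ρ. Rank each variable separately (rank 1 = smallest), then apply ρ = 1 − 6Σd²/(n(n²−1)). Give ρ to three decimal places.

Ranks of variable 1: 2, 1, 3, 6, 4, 5
Ranks of variable 2: 2, 1, 3, 4, 6, 5
d = r₁ − r₂: 0, 0, 0, 2, -2, 0
d²: 0, 0, 0, 4, 4, 0; Σd² = 8
ρ = 1 − 6·8/(6·35) = 1 − 48/210 = 0.771

0.771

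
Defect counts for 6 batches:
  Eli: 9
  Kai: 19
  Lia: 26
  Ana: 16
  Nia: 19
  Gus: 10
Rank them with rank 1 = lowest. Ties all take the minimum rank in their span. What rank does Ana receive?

Sorted (ascending): 9, 10, 16, 19, 19, 26
The 2 values of 19 occupy positions 4–5 → each gets rank 4.
Ana has value 16 → rank 3.

3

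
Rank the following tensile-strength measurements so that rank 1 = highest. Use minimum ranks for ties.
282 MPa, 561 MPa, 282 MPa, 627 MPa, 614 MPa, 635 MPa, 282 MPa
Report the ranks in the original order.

Sorted (descending): 635, 627, 614, 561, 282, 282, 282
The 3 values of 282 occupy positions 5–7 → each gets rank 5.

5, 4, 5, 2, 3, 1, 5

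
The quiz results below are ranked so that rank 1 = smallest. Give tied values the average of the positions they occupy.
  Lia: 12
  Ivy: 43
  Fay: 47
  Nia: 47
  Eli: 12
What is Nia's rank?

4.5

Sorted (ascending): 12, 12, 43, 47, 47
The 2 values of 12 occupy positions 1–2 → average rank (1+2)/2 = 1.5.
The 2 values of 47 occupy positions 4–5 → average rank (4+5)/2 = 4.5.
Nia has value 47 → rank 4.5.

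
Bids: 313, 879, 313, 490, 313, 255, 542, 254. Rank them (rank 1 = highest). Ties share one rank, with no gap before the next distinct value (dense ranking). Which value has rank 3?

Sorted (descending): 879, 542, 490, 313, 313, 313, 255, 254
The 3 values of 313 share dense rank 4.
Remaining distinct values take the next consecutive integers.
Rank 3 → value 490.

490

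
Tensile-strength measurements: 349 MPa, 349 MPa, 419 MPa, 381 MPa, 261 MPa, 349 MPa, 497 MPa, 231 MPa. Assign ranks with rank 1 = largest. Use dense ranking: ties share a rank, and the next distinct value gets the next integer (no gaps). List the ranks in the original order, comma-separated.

Sorted (descending): 497, 419, 381, 349, 349, 349, 261, 231
The 3 values of 349 share dense rank 4.
Remaining distinct values take the next consecutive integers.

4, 4, 2, 3, 5, 4, 1, 6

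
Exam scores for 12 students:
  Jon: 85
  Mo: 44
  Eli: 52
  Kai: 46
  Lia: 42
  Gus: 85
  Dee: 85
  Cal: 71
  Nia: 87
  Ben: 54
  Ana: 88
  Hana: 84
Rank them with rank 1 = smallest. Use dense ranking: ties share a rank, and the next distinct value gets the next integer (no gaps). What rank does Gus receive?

8

Sorted (ascending): 42, 44, 46, 52, 54, 71, 84, 85, 85, 85, 87, 88
The 3 values of 85 share dense rank 8.
Remaining distinct values take the next consecutive integers.
Gus has value 85 → rank 8.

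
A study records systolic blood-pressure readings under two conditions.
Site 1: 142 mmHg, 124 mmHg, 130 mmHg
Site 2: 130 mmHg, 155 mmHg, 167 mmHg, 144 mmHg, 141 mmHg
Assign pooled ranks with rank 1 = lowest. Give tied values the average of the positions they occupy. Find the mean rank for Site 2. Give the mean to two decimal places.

5.50

Sorted (ascending): 124, 130, 130, 141, 142, 144, 155, 167
The 2 values of 130 occupy positions 2–3 → average rank (2+3)/2 = 2.5.
Site 2 values → pooled ranks: 130→2.5, 155→7, 167→8, 144→6, 141→4
Mean rank = (2.5 + 7 + 8 + 6 + 4) / 5 = 5.50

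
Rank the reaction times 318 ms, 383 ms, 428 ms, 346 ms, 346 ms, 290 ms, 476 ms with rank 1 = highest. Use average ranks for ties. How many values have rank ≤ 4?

3

Sorted (descending): 476, 428, 383, 346, 346, 318, 290
The 2 values of 346 occupy positions 4–5 → average rank (4+5)/2 = 4.5.
Ranks ≤ 4: {1, 2, 3} → 3 values.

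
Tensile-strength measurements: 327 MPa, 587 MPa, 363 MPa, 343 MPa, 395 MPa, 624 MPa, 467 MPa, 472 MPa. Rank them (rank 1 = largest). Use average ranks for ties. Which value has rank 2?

587

Sorted (descending): 624, 587, 472, 467, 395, 363, 343, 327
No ties — each value takes its position as its rank.
Rank 2 → value 587.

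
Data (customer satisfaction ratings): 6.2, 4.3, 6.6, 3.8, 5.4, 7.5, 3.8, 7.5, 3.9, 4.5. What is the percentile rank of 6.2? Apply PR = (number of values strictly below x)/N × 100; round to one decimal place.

N = 10.
Strictly below 6.2: 6. Equal to 6.2: 1.
PR = 6/10 × 100 = 60.0

60.0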